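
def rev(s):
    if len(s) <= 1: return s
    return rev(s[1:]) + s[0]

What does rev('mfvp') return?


rev('mfvp') = rev('fvp') + 'm'
rev('fvp') = rev('vp') + 'f'
rev('vp') = rev('p') + 'v'
rev('p') = 'p'  (base case)
Concatenating: 'p' + 'v' + 'f' + 'm' = 'pvfm'

pvfm


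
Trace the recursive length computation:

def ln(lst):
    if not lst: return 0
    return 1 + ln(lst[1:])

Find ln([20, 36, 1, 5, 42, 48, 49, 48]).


ln([20, 36, 1, 5, 42, 48, 49, 48]) = 1 + ln([36, 1, 5, 42, 48, 49, 48])
ln([36, 1, 5, 42, 48, 49, 48]) = 1 + ln([1, 5, 42, 48, 49, 48])
ln([1, 5, 42, 48, 49, 48]) = 1 + ln([5, 42, 48, 49, 48])
ln([5, 42, 48, 49, 48]) = 1 + ln([42, 48, 49, 48])
ln([42, 48, 49, 48]) = 1 + ln([48, 49, 48])
ln([48, 49, 48]) = 1 + ln([49, 48])
ln([49, 48]) = 1 + ln([48])
ln([48]) = 1 + ln([])
ln([]) = 0  (base case)
Unwinding: 1 + 1 + 1 + 1 + 1 + 1 + 1 + 1 + 0 = 8

8


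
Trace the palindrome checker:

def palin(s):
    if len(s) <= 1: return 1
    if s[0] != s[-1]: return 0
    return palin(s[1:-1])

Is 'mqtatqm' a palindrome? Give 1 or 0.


palin('mqtatqm'): s[0]='m' == s[-1]='m' -> check palin('qtatq')
palin('qtatq'): s[0]='q' == s[-1]='q' -> check palin('tat')
palin('tat'): s[0]='t' == s[-1]='t' -> check palin('a')
palin('a'): len <= 1 -> return 1  (base case)
Result: 1 (palindrome)

1


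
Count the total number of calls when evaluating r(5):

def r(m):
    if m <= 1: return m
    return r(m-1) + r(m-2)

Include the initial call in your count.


Let C(n) = total calls for r(n)
C(0) = 1, C(1) = 1
C(2) = 1 + C(1) + C(0) = 1 + 1 + 1 = 3
C(3) = 1 + C(2) + C(1) = 1 + 3 + 1 = 5
C(4) = 1 + C(3) + C(2) = 1 + 5 + 3 = 9
C(5) = 1 + C(4) + C(3) = 1 + 9 + 5 = 15

15


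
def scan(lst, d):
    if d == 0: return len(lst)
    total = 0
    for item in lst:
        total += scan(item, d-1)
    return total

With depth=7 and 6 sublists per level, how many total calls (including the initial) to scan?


At depth 0 (root): 1 call
At depth 1: each of 1 parents calls scan on 6 children = 6 calls
At depth 2: each of 6 parents calls scan on 6 children = 36 calls
At depth 3: each of 36 parents calls scan on 6 children = 216 calls
At depth 4: each of 216 parents calls scan on 6 children = 1296 calls
At depth 5: each of 1296 parents calls scan on 6 children = 7776 calls
At depth 6: each of 7776 parents calls scan on 6 children = 46656 calls
At depth 7: each of 46656 parents calls scan on 6 children = 279936 calls
Total: 1 + 6 + 36 + 216 + 1296 + 7776 + 46656 + 279936 = 335923

335923


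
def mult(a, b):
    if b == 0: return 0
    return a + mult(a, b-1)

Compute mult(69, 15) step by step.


mult(69, 15) = 69 + mult(69, 14)
mult(69, 14) = 69 + mult(69, 13)
mult(69, 13) = 69 + mult(69, 12)
mult(69, 12) = 69 + mult(69, 11)
mult(69, 11) = 69 + mult(69, 10)
mult(69, 10) = 69 + mult(69, 9)
mult(69, 9) = 69 + mult(69, 8)
mult(69, 8) = 69 + mult(69, 7)
mult(69, 7) = 69 + mult(69, 6)
mult(69, 6) = 69 + mult(69, 5)
mult(69, 5) = 69 + mult(69, 4)
mult(69, 4) = 69 + mult(69, 3)
mult(69, 3) = 69 + mult(69, 2)
mult(69, 2) = 69 + mult(69, 1)
mult(69, 1) = 69 + mult(69, 0)
mult(69, 0) = 0  (base case)
Total: 69 + 69 + 69 + 69 + 69 + 69 + 69 + 69 + 69 + 69 + 69 + 69 + 69 + 69 + 69 + 0 = 1035

1035


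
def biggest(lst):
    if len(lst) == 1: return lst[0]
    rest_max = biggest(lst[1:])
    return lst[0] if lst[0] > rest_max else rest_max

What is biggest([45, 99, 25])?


biggest([45, 99, 25]): compare 45 with biggest([99, 25])
biggest([99, 25]): compare 99 with biggest([25])
biggest([25]) = 25  (base case)
Compare 99 with 25 -> 99
Compare 45 with 99 -> 99

99


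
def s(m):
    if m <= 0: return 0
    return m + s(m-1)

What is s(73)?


s(73)
= 73 + 72 + 71 + 70 + 69 + 68 + 67 + 66 + 65 + 64 + 63 + 62 + 61 + 60 + 59 + 58 + 57 + 56 + 55 + 54 + 53 + 52 + 51 + 50 + 49 + 48 + 47 + 46 + 45 + 44 + 43 + 42 + 41 + 40 + 39 + 38 + 37 + 36 + 35 + 34 + 33 + 32 + 31 + 30 + 29 + 28 + 27 + 26 + 25 + 24 + 23 + 22 + 21 + 20 + 19 + 18 + 17 + 16 + 15 + 14 + 13 + 12 + 11 + 10 + 9 + 8 + 7 + 6 + 5 + 4 + 3 + 2 + 1 + s(0)
= 73 + 72 + 71 + 70 + 69 + 68 + 67 + 66 + 65 + 64 + 63 + 62 + 61 + 60 + 59 + 58 + 57 + 56 + 55 + 54 + 53 + 52 + 51 + 50 + 49 + 48 + 47 + 46 + 45 + 44 + 43 + 42 + 41 + 40 + 39 + 38 + 37 + 36 + 35 + 34 + 33 + 32 + 31 + 30 + 29 + 28 + 27 + 26 + 25 + 24 + 23 + 22 + 21 + 20 + 19 + 18 + 17 + 16 + 15 + 14 + 13 + 12 + 11 + 10 + 9 + 8 + 7 + 6 + 5 + 4 + 3 + 2 + 1 + 0
= 2701

2701


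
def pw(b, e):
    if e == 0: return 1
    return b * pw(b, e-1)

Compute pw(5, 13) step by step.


pw(5, 13)
= 5 * pw(5, 12)
= 5 * 5 * pw(5, 11)
= 5 * 5 * 5 * pw(5, 10)
= 5 * 5 * 5 * 5 * pw(5, 9)
= 5 * 5 * 5 * 5 * 5 * pw(5, 8)
= 5 * 5 * 5 * 5 * 5 * 5 * pw(5, 7)
= 5 * 5 * 5 * 5 * 5 * 5 * 5 * pw(5, 6)
= 5 * 5 * 5 * 5 * 5 * 5 * 5 * 5 * pw(5, 5)
= 5 * 5 * 5 * 5 * 5 * 5 * 5 * 5 * 5 * pw(5, 4)
= 5 * 5 * 5 * 5 * 5 * 5 * 5 * 5 * 5 * 5 * pw(5, 3)
= 5 * 5 * 5 * 5 * 5 * 5 * 5 * 5 * 5 * 5 * 5 * pw(5, 2)
= 5 * 5 * 5 * 5 * 5 * 5 * 5 * 5 * 5 * 5 * 5 * 5 * pw(5, 1)
= 5 * 5 * 5 * 5 * 5 * 5 * 5 * 5 * 5 * 5 * 5 * 5 * 5 * pw(5, 0)
= 5 * 5 * 5 * 5 * 5 * 5 * 5 * 5 * 5 * 5 * 5 * 5 * 5 * 1
= 1220703125

1220703125


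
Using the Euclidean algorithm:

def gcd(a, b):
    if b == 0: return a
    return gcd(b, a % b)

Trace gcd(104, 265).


gcd(104, 265) = gcd(265, 104)
gcd(265, 104) = gcd(104, 57)
gcd(104, 57) = gcd(57, 47)
gcd(57, 47) = gcd(47, 10)
gcd(47, 10) = gcd(10, 7)
gcd(10, 7) = gcd(7, 3)
gcd(7, 3) = gcd(3, 1)
gcd(3, 1) = gcd(1, 0)
gcd(1, 0) = 1  (base case)

1


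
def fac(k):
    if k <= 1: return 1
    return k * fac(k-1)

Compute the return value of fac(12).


fac(12)
= 12 * fac(11)
= 12 * 11 * fac(10)
= 12 * 11 * 10 * fac(9)
= 12 * 11 * 10 * 9 * fac(8)
= 12 * 11 * 10 * 9 * 8 * fac(7)
= 12 * 11 * 10 * 9 * 8 * 7 * fac(6)
= 12 * 11 * 10 * 9 * 8 * 7 * 6 * fac(5)
= 12 * 11 * 10 * 9 * 8 * 7 * 6 * 5 * fac(4)
= 12 * 11 * 10 * 9 * 8 * 7 * 6 * 5 * 4 * fac(3)
= 12 * 11 * 10 * 9 * 8 * 7 * 6 * 5 * 4 * 3 * fac(2)
= 12 * 11 * 10 * 9 * 8 * 7 * 6 * 5 * 4 * 3 * 2 * fac(1)
= 12 * 11 * 10 * 9 * 8 * 7 * 6 * 5 * 4 * 3 * 2 * 1
= 479001600

479001600


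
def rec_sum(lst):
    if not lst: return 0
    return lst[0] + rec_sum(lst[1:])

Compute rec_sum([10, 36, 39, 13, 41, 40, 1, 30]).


rec_sum([10, 36, 39, 13, 41, 40, 1, 30]) = 10 + rec_sum([36, 39, 13, 41, 40, 1, 30])
rec_sum([36, 39, 13, 41, 40, 1, 30]) = 36 + rec_sum([39, 13, 41, 40, 1, 30])
rec_sum([39, 13, 41, 40, 1, 30]) = 39 + rec_sum([13, 41, 40, 1, 30])
rec_sum([13, 41, 40, 1, 30]) = 13 + rec_sum([41, 40, 1, 30])
rec_sum([41, 40, 1, 30]) = 41 + rec_sum([40, 1, 30])
rec_sum([40, 1, 30]) = 40 + rec_sum([1, 30])
rec_sum([1, 30]) = 1 + rec_sum([30])
rec_sum([30]) = 30 + rec_sum([])
rec_sum([]) = 0  (base case)
Total: 10 + 36 + 39 + 13 + 41 + 40 + 1 + 30 + 0 = 210

210


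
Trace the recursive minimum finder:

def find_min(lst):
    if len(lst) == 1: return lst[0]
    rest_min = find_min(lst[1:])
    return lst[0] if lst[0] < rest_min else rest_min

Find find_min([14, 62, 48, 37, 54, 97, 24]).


find_min([14, 62, 48, 37, 54, 97, 24]): compare 14 with find_min([62, 48, 37, 54, 97, 24])
find_min([62, 48, 37, 54, 97, 24]): compare 62 with find_min([48, 37, 54, 97, 24])
find_min([48, 37, 54, 97, 24]): compare 48 with find_min([37, 54, 97, 24])
find_min([37, 54, 97, 24]): compare 37 with find_min([54, 97, 24])
find_min([54, 97, 24]): compare 54 with find_min([97, 24])
find_min([97, 24]): compare 97 with find_min([24])
find_min([24]) = 24  (base case)
Compare 97 with 24 -> 24
Compare 54 with 24 -> 24
Compare 37 with 24 -> 24
Compare 48 with 24 -> 24
Compare 62 with 24 -> 24
Compare 14 with 24 -> 14

14


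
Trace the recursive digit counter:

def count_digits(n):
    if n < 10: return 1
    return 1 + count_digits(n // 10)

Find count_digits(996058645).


count_digits(996058645) = 1 + count_digits(99605864)
count_digits(99605864) = 1 + count_digits(9960586)
count_digits(9960586) = 1 + count_digits(996058)
count_digits(996058) = 1 + count_digits(99605)
count_digits(99605) = 1 + count_digits(9960)
count_digits(9960) = 1 + count_digits(996)
count_digits(996) = 1 + count_digits(99)
count_digits(99) = 1 + count_digits(9)
count_digits(9) = 1  (base case: 9 < 10)
Unwinding: 1 + 1 + 1 + 1 + 1 + 1 + 1 + 1 + 1 = 9

9


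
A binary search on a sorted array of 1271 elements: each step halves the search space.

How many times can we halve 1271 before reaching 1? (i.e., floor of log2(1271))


1271 / 2 = 635
635 / 2 = 317
317 / 2 = 158
158 / 2 = 79
79 / 2 = 39
39 / 2 = 19
19 / 2 = 9
9 / 2 = 4
4 / 2 = 2
2 / 2 = 1
Reached 1 after 10 halvings

10


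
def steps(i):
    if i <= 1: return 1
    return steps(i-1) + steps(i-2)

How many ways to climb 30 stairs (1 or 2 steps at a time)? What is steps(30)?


Building up from base cases:
steps(0) = 1
steps(1) = 1
steps(2) = steps(1) + steps(0) = 1 + 1 = 2
steps(3) = steps(2) + steps(1) = 2 + 1 = 3
steps(4) = steps(3) + steps(2) = 3 + 2 = 5
steps(5) = steps(4) + steps(3) = 5 + 3 = 8
steps(6) = steps(5) + steps(4) = 8 + 5 = 13
steps(7) = steps(6) + steps(5) = 13 + 8 = 21
steps(8) = steps(7) + steps(6) = 21 + 13 = 34
steps(9) = steps(8) + steps(7) = 34 + 21 = 55
steps(10) = steps(9) + steps(8) = 55 + 34 = 89
steps(11) = steps(10) + steps(9) = 89 + 55 = 144
steps(12) = steps(11) + steps(10) = 144 + 89 = 233
steps(13) = steps(12) + steps(11) = 233 + 144 = 377
steps(14) = steps(13) + steps(12) = 377 + 233 = 610
steps(15) = steps(14) + steps(13) = 610 + 377 = 987
steps(16) = steps(15) + steps(14) = 987 + 610 = 1597
steps(17) = steps(16) + steps(15) = 1597 + 987 = 2584
steps(18) = steps(17) + steps(16) = 2584 + 1597 = 4181
steps(19) = steps(18) + steps(17) = 4181 + 2584 = 6765
steps(20) = steps(19) + steps(18) = 6765 + 4181 = 10946
steps(21) = steps(20) + steps(19) = 10946 + 6765 = 17711
steps(22) = steps(21) + steps(20) = 17711 + 10946 = 28657
steps(23) = steps(22) + steps(21) = 28657 + 17711 = 46368
steps(24) = steps(23) + steps(22) = 46368 + 28657 = 75025
steps(25) = steps(24) + steps(23) = 75025 + 46368 = 121393
steps(26) = steps(25) + steps(24) = 121393 + 75025 = 196418
steps(27) = steps(26) + steps(25) = 196418 + 121393 = 317811
steps(28) = steps(27) + steps(26) = 317811 + 196418 = 514229
steps(29) = steps(28) + steps(27) = 514229 + 317811 = 832040
steps(30) = steps(29) + steps(28) = 832040 + 514229 = 1346269

1346269


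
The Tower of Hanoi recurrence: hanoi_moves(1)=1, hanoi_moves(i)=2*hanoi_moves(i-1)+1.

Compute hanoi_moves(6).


hanoi_moves(6) = 2 * hanoi_moves(5) + 1
hanoi_moves(5) = 2 * hanoi_moves(4) + 1
hanoi_moves(4) = 2 * hanoi_moves(3) + 1
hanoi_moves(3) = 2 * hanoi_moves(2) + 1
hanoi_moves(2) = 2 * hanoi_moves(1) + 1
hanoi_moves(1) = 1  (base case)
hanoi_moves(2) = 2 * 1 + 1 = 3
hanoi_moves(3) = 2 * 3 + 1 = 7
hanoi_moves(4) = 2 * 7 + 1 = 15
hanoi_moves(5) = 2 * 15 + 1 = 31
hanoi_moves(6) = 2 * 31 + 1 = 63

63


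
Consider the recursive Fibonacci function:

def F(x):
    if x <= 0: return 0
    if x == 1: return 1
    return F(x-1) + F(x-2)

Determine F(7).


Computing F(7) bottom-up:
F(0) = 0
F(1) = 1
F(2) = F(1) + F(0) = 1 + 0 = 1
F(3) = F(2) + F(1) = 1 + 1 = 2
F(4) = F(3) + F(2) = 2 + 1 = 3
F(5) = F(4) + F(3) = 3 + 2 = 5
F(6) = F(5) + F(4) = 5 + 3 = 8
F(7) = F(6) + F(5) = 8 + 5 = 13

13


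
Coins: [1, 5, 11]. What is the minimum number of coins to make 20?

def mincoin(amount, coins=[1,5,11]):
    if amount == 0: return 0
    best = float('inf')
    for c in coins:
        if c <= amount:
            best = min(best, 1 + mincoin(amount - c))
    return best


Building up with DP:
mincoin(0) = 0
mincoin(1) = min(1+mincoin(0)=1+0=1) = 1
mincoin(2) = min(1+mincoin(1)=1+1=2) = 2
mincoin(3) = min(1+mincoin(2)=1+2=3) = 3
mincoin(4) = min(1+mincoin(3)=1+3=4) = 4
mincoin(5) = min(1+mincoin(4)=1+4=5, 1+mincoin(0)=1+0=1) = 1
mincoin(6) = min(1+mincoin(5)=1+1=2, 1+mincoin(1)=1+1=2) = 2
mincoin(7) = min(1+mincoin(6)=1+2=3, 1+mincoin(2)=1+2=3) = 3
mincoin(8) = min(1+mincoin(7)=1+3=4, 1+mincoin(3)=1+3=4) = 4
mincoin(9) = min(1+mincoin(8)=1+4=5, 1+mincoin(4)=1+4=5) = 5
mincoin(10) = min(1+mincoin(9)=1+5=6, 1+mincoin(5)=1+1=2) = 2
mincoin(11) = min(1+mincoin(10)=1+2=3, 1+mincoin(6)=1+2=3, 1+mincoin(0)=1+0=1) = 1
mincoin(12) = min(1+mincoin(11)=1+1=2, 1+mincoin(7)=1+3=4, 1+mincoin(1)=1+1=2) = 2
mincoin(13) = min(1+mincoin(12)=1+2=3, 1+mincoin(8)=1+4=5, 1+mincoin(2)=1+2=3) = 3
mincoin(14) = min(1+mincoin(13)=1+3=4, 1+mincoin(9)=1+5=6, 1+mincoin(3)=1+3=4) = 4
mincoin(15) = min(1+mincoin(14)=1+4=5, 1+mincoin(10)=1+2=3, 1+mincoin(4)=1+4=5) = 3
mincoin(16) = min(1+mincoin(15)=1+3=4, 1+mincoin(11)=1+1=2, 1+mincoin(5)=1+1=2) = 2
mincoin(17) = min(1+mincoin(16)=1+2=3, 1+mincoin(12)=1+2=3, 1+mincoin(6)=1+2=3) = 3
mincoin(18) = min(1+mincoin(17)=1+3=4, 1+mincoin(13)=1+3=4, 1+mincoin(7)=1+3=4) = 4
mincoin(19) = min(1+mincoin(18)=1+4=5, 1+mincoin(14)=1+4=5, 1+mincoin(8)=1+4=5) = 5
mincoin(20) = min(1+mincoin(19)=1+5=6, 1+mincoin(15)=1+3=4, 1+mincoin(9)=1+5=6) = 4

4


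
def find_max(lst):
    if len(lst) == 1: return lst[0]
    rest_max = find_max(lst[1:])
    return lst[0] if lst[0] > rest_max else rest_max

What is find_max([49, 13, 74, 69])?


find_max([49, 13, 74, 69]): compare 49 with find_max([13, 74, 69])
find_max([13, 74, 69]): compare 13 with find_max([74, 69])
find_max([74, 69]): compare 74 with find_max([69])
find_max([69]) = 69  (base case)
Compare 74 with 69 -> 74
Compare 13 with 74 -> 74
Compare 49 with 74 -> 74

74


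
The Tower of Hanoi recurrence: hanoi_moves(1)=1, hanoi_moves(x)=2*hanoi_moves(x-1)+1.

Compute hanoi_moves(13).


hanoi_moves(13) = 2 * hanoi_moves(12) + 1
hanoi_moves(12) = 2 * hanoi_moves(11) + 1
hanoi_moves(11) = 2 * hanoi_moves(10) + 1
hanoi_moves(10) = 2 * hanoi_moves(9) + 1
hanoi_moves(9) = 2 * hanoi_moves(8) + 1
hanoi_moves(8) = 2 * hanoi_moves(7) + 1
hanoi_moves(7) = 2 * hanoi_moves(6) + 1
hanoi_moves(6) = 2 * hanoi_moves(5) + 1
hanoi_moves(5) = 2 * hanoi_moves(4) + 1
hanoi_moves(4) = 2 * hanoi_moves(3) + 1
hanoi_moves(3) = 2 * hanoi_moves(2) + 1
hanoi_moves(2) = 2 * hanoi_moves(1) + 1
hanoi_moves(1) = 1  (base case)
hanoi_moves(2) = 2 * 1 + 1 = 3
hanoi_moves(3) = 2 * 3 + 1 = 7
hanoi_moves(4) = 2 * 7 + 1 = 15
hanoi_moves(5) = 2 * 15 + 1 = 31
hanoi_moves(6) = 2 * 31 + 1 = 63
hanoi_moves(7) = 2 * 63 + 1 = 127
hanoi_moves(8) = 2 * 127 + 1 = 255
hanoi_moves(9) = 2 * 255 + 1 = 511
hanoi_moves(10) = 2 * 511 + 1 = 1023
hanoi_moves(11) = 2 * 1023 + 1 = 2047
hanoi_moves(12) = 2 * 2047 + 1 = 4095
hanoi_moves(13) = 2 * 4095 + 1 = 8191

8191


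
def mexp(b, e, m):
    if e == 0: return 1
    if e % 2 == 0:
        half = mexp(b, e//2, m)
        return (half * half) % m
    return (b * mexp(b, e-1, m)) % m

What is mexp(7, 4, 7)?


mexp(7, 4, 7): e is even, compute mexp(7, 2, 7)
  mexp(7, 2, 7): e is even, compute mexp(7, 1, 7)
    mexp(7, 1, 7): e is odd, compute mexp(7, 0, 7)
      mexp(7, 0, 7) = 1
    (7 * 1) % 7 = 0
  half=0, (0*0) % 7 = 0
half=0, (0*0) % 7 = 0

0


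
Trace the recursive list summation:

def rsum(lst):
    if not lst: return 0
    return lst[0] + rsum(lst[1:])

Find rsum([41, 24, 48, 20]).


rsum([41, 24, 48, 20]) = 41 + rsum([24, 48, 20])
rsum([24, 48, 20]) = 24 + rsum([48, 20])
rsum([48, 20]) = 48 + rsum([20])
rsum([20]) = 20 + rsum([])
rsum([]) = 0  (base case)
Total: 41 + 24 + 48 + 20 + 0 = 133

133


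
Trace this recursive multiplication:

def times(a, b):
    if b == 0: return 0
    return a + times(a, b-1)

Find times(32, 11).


times(32, 11) = 32 + times(32, 10)
times(32, 10) = 32 + times(32, 9)
times(32, 9) = 32 + times(32, 8)
times(32, 8) = 32 + times(32, 7)
times(32, 7) = 32 + times(32, 6)
times(32, 6) = 32 + times(32, 5)
times(32, 5) = 32 + times(32, 4)
times(32, 4) = 32 + times(32, 3)
times(32, 3) = 32 + times(32, 2)
times(32, 2) = 32 + times(32, 1)
times(32, 1) = 32 + times(32, 0)
times(32, 0) = 0  (base case)
Total: 32 + 32 + 32 + 32 + 32 + 32 + 32 + 32 + 32 + 32 + 32 + 0 = 352

352


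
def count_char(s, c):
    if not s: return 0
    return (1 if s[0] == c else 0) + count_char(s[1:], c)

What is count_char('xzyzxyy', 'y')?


s[0]='x' != 'y' -> 0
s[0]='z' != 'y' -> 0
s[0]='y' == 'y' -> 1
s[0]='z' != 'y' -> 0
s[0]='x' != 'y' -> 0
s[0]='y' == 'y' -> 1
s[0]='y' == 'y' -> 1
Sum: 0 + 0 + 1 + 0 + 0 + 1 + 1 = 3

3


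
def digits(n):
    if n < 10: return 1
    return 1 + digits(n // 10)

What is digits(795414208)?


digits(795414208) = 1 + digits(79541420)
digits(79541420) = 1 + digits(7954142)
digits(7954142) = 1 + digits(795414)
digits(795414) = 1 + digits(79541)
digits(79541) = 1 + digits(7954)
digits(7954) = 1 + digits(795)
digits(795) = 1 + digits(79)
digits(79) = 1 + digits(7)
digits(7) = 1  (base case: 7 < 10)
Unwinding: 1 + 1 + 1 + 1 + 1 + 1 + 1 + 1 + 1 = 9

9


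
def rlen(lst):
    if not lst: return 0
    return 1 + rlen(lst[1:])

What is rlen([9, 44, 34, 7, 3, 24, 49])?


rlen([9, 44, 34, 7, 3, 24, 49]) = 1 + rlen([44, 34, 7, 3, 24, 49])
rlen([44, 34, 7, 3, 24, 49]) = 1 + rlen([34, 7, 3, 24, 49])
rlen([34, 7, 3, 24, 49]) = 1 + rlen([7, 3, 24, 49])
rlen([7, 3, 24, 49]) = 1 + rlen([3, 24, 49])
rlen([3, 24, 49]) = 1 + rlen([24, 49])
rlen([24, 49]) = 1 + rlen([49])
rlen([49]) = 1 + rlen([])
rlen([]) = 0  (base case)
Unwinding: 1 + 1 + 1 + 1 + 1 + 1 + 1 + 0 = 7

7


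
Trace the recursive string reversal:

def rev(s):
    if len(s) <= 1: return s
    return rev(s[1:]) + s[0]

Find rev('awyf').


rev('awyf') = rev('wyf') + 'a'
rev('wyf') = rev('yf') + 'w'
rev('yf') = rev('f') + 'y'
rev('f') = 'f'  (base case)
Concatenating: 'f' + 'y' + 'w' + 'a' = 'fywa'

fywa


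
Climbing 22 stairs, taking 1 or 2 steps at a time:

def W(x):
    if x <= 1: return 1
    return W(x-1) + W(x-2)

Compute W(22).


Building up from base cases:
W(0) = 1
W(1) = 1
W(2) = W(1) + W(0) = 1 + 1 = 2
W(3) = W(2) + W(1) = 2 + 1 = 3
W(4) = W(3) + W(2) = 3 + 2 = 5
W(5) = W(4) + W(3) = 5 + 3 = 8
W(6) = W(5) + W(4) = 8 + 5 = 13
W(7) = W(6) + W(5) = 13 + 8 = 21
W(8) = W(7) + W(6) = 21 + 13 = 34
W(9) = W(8) + W(7) = 34 + 21 = 55
W(10) = W(9) + W(8) = 55 + 34 = 89
W(11) = W(10) + W(9) = 89 + 55 = 144
W(12) = W(11) + W(10) = 144 + 89 = 233
W(13) = W(12) + W(11) = 233 + 144 = 377
W(14) = W(13) + W(12) = 377 + 233 = 610
W(15) = W(14) + W(13) = 610 + 377 = 987
W(16) = W(15) + W(14) = 987 + 610 = 1597
W(17) = W(16) + W(15) = 1597 + 987 = 2584
W(18) = W(17) + W(16) = 2584 + 1597 = 4181
W(19) = W(18) + W(17) = 4181 + 2584 = 6765
W(20) = W(19) + W(18) = 6765 + 4181 = 10946
W(21) = W(20) + W(19) = 10946 + 6765 = 17711
W(22) = W(21) + W(20) = 17711 + 10946 = 28657

28657


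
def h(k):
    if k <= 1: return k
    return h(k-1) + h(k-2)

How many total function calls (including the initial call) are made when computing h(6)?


Let C(n) = total calls for h(n)
C(0) = 1, C(1) = 1
C(2) = 1 + C(1) + C(0) = 1 + 1 + 1 = 3
C(3) = 1 + C(2) + C(1) = 1 + 3 + 1 = 5
C(4) = 1 + C(3) + C(2) = 1 + 5 + 3 = 9
C(5) = 1 + C(4) + C(3) = 1 + 9 + 5 = 15
C(6) = 1 + C(5) + C(4) = 1 + 15 + 9 = 25

25


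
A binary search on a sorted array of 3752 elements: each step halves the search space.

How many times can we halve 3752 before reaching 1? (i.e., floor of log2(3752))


3752 / 2 = 1876
1876 / 2 = 938
938 / 2 = 469
469 / 2 = 234
234 / 2 = 117
117 / 2 = 58
58 / 2 = 29
29 / 2 = 14
14 / 2 = 7
7 / 2 = 3
3 / 2 = 1
Reached 1 after 11 halvings

11


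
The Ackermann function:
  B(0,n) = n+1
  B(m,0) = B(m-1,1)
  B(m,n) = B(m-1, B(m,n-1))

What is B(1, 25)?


B(1, 25) = B(0, B(1, 24))
  B(1, 24) = B(0, B(1, 23))
    B(1, 23) = B(0, B(1, 22))
      B(1, 22) = B(0, B(1, 21))
        B(1, 21) = B(0, B(1, 20))
          B(1, 20) = B(0, B(1, 19))
          B(1, 19) = B(0, B(1, 18))
          B(1, 18) = B(0, B(1, 17))
          B(1, 17) = B(0, B(1, 16))
          B(1, 16) = B(0, B(1, 15))
          B(1, 15) = B(0, B(1, 14))
          B(1, 14) = B(0, B(1, 13))
          B(1, 13) = B(0, B(1, 12))
          B(1, 12) = B(0, B(1, 11))
          B(1, 11) = B(0, B(1, 10))
          B(1, 10) = B(0, B(1, 9))
          B(1, 9) = B(0, B(1, 8))
          B(1, 8) = B(0, B(1, 7))
          B(1, 7) = B(0, B(1, 6))
          B(1, 6) = B(0, B(1, 5))
          B(1, 5) = B(0, B(1, 4))
          B(1, 4) = B(0, B(1, 3))
          B(1, 3) = B(0, B(1, 2))
          B(1, 2) = B(0, B(1, 1))
          B(1, 1) = B(0, B(1, 0))
... (trace truncated)
Result: B(1, 25) = 27

27


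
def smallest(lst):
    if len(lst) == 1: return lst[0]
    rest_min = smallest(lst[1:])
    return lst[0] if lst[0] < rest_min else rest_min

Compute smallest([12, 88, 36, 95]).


smallest([12, 88, 36, 95]): compare 12 with smallest([88, 36, 95])
smallest([88, 36, 95]): compare 88 with smallest([36, 95])
smallest([36, 95]): compare 36 with smallest([95])
smallest([95]) = 95  (base case)
Compare 36 with 95 -> 36
Compare 88 with 36 -> 36
Compare 12 with 36 -> 12

12


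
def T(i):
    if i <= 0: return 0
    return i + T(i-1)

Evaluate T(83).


T(83)
= 83 + 82 + 81 + 80 + 79 + 78 + 77 + 76 + 75 + 74 + 73 + 72 + 71 + 70 + 69 + 68 + 67 + 66 + 65 + 64 + 63 + 62 + 61 + 60 + 59 + 58 + 57 + 56 + 55 + 54 + 53 + 52 + 51 + 50 + 49 + 48 + 47 + 46 + 45 + 44 + 43 + 42 + 41 + 40 + 39 + 38 + 37 + 36 + 35 + 34 + 33 + 32 + 31 + 30 + 29 + 28 + 27 + 26 + 25 + 24 + 23 + 22 + 21 + 20 + 19 + 18 + 17 + 16 + 15 + 14 + 13 + 12 + 11 + 10 + 9 + 8 + 7 + 6 + 5 + 4 + 3 + 2 + 1 + T(0)
= 83 + 82 + 81 + 80 + 79 + 78 + 77 + 76 + 75 + 74 + 73 + 72 + 71 + 70 + 69 + 68 + 67 + 66 + 65 + 64 + 63 + 62 + 61 + 60 + 59 + 58 + 57 + 56 + 55 + 54 + 53 + 52 + 51 + 50 + 49 + 48 + 47 + 46 + 45 + 44 + 43 + 42 + 41 + 40 + 39 + 38 + 37 + 36 + 35 + 34 + 33 + 32 + 31 + 30 + 29 + 28 + 27 + 26 + 25 + 24 + 23 + 22 + 21 + 20 + 19 + 18 + 17 + 16 + 15 + 14 + 13 + 12 + 11 + 10 + 9 + 8 + 7 + 6 + 5 + 4 + 3 + 2 + 1 + 0
= 3486

3486


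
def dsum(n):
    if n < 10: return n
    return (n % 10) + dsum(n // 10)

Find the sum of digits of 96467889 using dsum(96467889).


dsum(96467889) = 9 + dsum(9646788)
dsum(9646788) = 8 + dsum(964678)
dsum(964678) = 8 + dsum(96467)
dsum(96467) = 7 + dsum(9646)
dsum(9646) = 6 + dsum(964)
dsum(964) = 4 + dsum(96)
dsum(96) = 6 + dsum(9)
dsum(9) = 9  (base case)
Total: 9 + 8 + 8 + 7 + 6 + 4 + 6 + 9 = 57

57


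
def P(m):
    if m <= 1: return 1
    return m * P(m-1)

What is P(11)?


P(11)
= 11 * P(10)
= 11 * 10 * P(9)
= 11 * 10 * 9 * P(8)
= 11 * 10 * 9 * 8 * P(7)
= 11 * 10 * 9 * 8 * 7 * P(6)
= 11 * 10 * 9 * 8 * 7 * 6 * P(5)
= 11 * 10 * 9 * 8 * 7 * 6 * 5 * P(4)
= 11 * 10 * 9 * 8 * 7 * 6 * 5 * 4 * P(3)
= 11 * 10 * 9 * 8 * 7 * 6 * 5 * 4 * 3 * P(2)
= 11 * 10 * 9 * 8 * 7 * 6 * 5 * 4 * 3 * 2 * P(1)
= 11 * 10 * 9 * 8 * 7 * 6 * 5 * 4 * 3 * 2 * 1
= 39916800

39916800


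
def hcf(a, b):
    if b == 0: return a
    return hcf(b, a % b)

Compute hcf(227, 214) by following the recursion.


hcf(227, 214) = hcf(214, 13)
hcf(214, 13) = hcf(13, 6)
hcf(13, 6) = hcf(6, 1)
hcf(6, 1) = hcf(1, 0)
hcf(1, 0) = 1  (base case)

1


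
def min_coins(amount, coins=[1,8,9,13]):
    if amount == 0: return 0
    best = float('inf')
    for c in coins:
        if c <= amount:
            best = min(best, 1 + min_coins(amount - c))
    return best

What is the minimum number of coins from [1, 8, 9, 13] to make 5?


Building up with DP:
min_coins(0) = 0
min_coins(1) = min(1+min_coins(0)=1+0=1) = 1
min_coins(2) = min(1+min_coins(1)=1+1=2) = 2
min_coins(3) = min(1+min_coins(2)=1+2=3) = 3
min_coins(4) = min(1+min_coins(3)=1+3=4) = 4
min_coins(5) = min(1+min_coins(4)=1+4=5) = 5

5


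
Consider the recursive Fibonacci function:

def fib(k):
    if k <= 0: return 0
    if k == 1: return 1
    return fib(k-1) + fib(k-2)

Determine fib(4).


Computing fib(4) bottom-up:
fib(0) = 0
fib(1) = 1
fib(2) = fib(1) + fib(0) = 1 + 0 = 1
fib(3) = fib(2) + fib(1) = 1 + 1 = 2
fib(4) = fib(3) + fib(2) = 2 + 1 = 3

3


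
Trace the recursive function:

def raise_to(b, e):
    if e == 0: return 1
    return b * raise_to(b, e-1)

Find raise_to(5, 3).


raise_to(5, 3)
= 5 * raise_to(5, 2)
= 5 * 5 * raise_to(5, 1)
= 5 * 5 * 5 * raise_to(5, 0)
= 5 * 5 * 5 * 1
= 125

125


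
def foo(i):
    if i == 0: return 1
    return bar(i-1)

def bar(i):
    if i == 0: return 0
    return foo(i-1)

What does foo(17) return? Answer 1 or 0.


foo(17) = bar(16)
bar(16) = foo(15)
foo(15) = bar(14)
bar(14) = foo(13)
foo(13) = bar(12)
bar(12) = foo(11)
foo(11) = bar(10)
bar(10) = foo(9)
foo(9) = bar(8)
bar(8) = foo(7)
foo(7) = bar(6)
bar(6) = foo(5)
foo(5) = bar(4)
bar(4) = foo(3)
foo(3) = bar(2)
bar(2) = foo(1)
foo(1) = bar(0)
bar(0) = 0  (base case)
Result: 0

0


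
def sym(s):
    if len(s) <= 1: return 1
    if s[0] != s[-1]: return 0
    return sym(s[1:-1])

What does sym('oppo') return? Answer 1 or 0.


sym('oppo'): s[0]='o' == s[-1]='o' -> check sym('pp')
sym('pp'): s[0]='p' == s[-1]='p' -> check sym('')
sym(''): len <= 1 -> return 1  (base case)
Result: 1 (palindrome)

1


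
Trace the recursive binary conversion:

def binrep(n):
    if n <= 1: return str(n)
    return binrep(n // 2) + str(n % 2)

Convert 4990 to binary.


binrep(4990) = binrep(2495) + '0'
binrep(2495) = binrep(1247) + '1'
binrep(1247) = binrep(623) + '1'
binrep(623) = binrep(311) + '1'
binrep(311) = binrep(155) + '1'
binrep(155) = binrep(77) + '1'
binrep(77) = binrep(38) + '1'
binrep(38) = binrep(19) + '0'
binrep(19) = binrep(9) + '1'
binrep(9) = binrep(4) + '1'
binrep(4) = binrep(2) + '0'
binrep(2) = binrep(1) + '0'
binrep(1) = '1'  (base case)
Concatenating: '1' + '0' + '0' + '1' + '1' + '0' + '1' + '1' + '1' + '1' + '1' + '1' + '0' = '1001101111110'

1001101111110


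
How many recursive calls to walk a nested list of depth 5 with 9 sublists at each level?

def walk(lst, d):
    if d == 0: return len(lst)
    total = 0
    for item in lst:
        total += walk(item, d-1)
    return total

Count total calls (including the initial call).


At depth 0 (root): 1 call
At depth 1: each of 1 parents calls walk on 9 children = 9 calls
At depth 2: each of 9 parents calls walk on 9 children = 81 calls
At depth 3: each of 81 parents calls walk on 9 children = 729 calls
At depth 4: each of 729 parents calls walk on 9 children = 6561 calls
At depth 5: each of 6561 parents calls walk on 9 children = 59049 calls
Total: 1 + 9 + 81 + 729 + 6561 + 59049 = 66430

66430


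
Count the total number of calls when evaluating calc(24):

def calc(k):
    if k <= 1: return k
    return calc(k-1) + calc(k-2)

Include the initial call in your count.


Let C(n) = total calls for calc(n)
C(0) = 1, C(1) = 1
C(2) = 1 + C(1) + C(0) = 1 + 1 + 1 = 3
C(3) = 1 + C(2) + C(1) = 1 + 3 + 1 = 5
C(4) = 1 + C(3) + C(2) = 1 + 5 + 3 = 9
C(5) = 1 + C(4) + C(3) = 1 + 9 + 5 = 15
C(6) = 1 + C(5) + C(4) = 1 + 15 + 9 = 25
C(7) = 1 + C(6) + C(5) = 1 + 25 + 15 = 41
C(8) = 1 + C(7) + C(6) = 1 + 41 + 25 = 67
C(9) = 1 + C(8) + C(7) = 1 + 67 + 41 = 109
C(10) = 1 + C(9) + C(8) = 1 + 109 + 67 = 177
C(11) = 1 + C(10) + C(9) = 1 + 177 + 109 = 287
C(12) = 1 + C(11) + C(10) = 1 + 287 + 177 = 465
C(13) = 1 + C(12) + C(11) = 1 + 465 + 287 = 753
C(14) = 1 + C(13) + C(12) = 1 + 753 + 465 = 1219
C(15) = 1 + C(14) + C(13) = 1 + 1219 + 753 = 1973
C(16) = 1 + C(15) + C(14) = 1 + 1973 + 1219 = 3193
C(17) = 1 + C(16) + C(15) = 1 + 3193 + 1973 = 5167
C(18) = 1 + C(17) + C(16) = 1 + 5167 + 3193 = 8361
C(19) = 1 + C(18) + C(17) = 1 + 8361 + 5167 = 13529
C(20) = 1 + C(19) + C(18) = 1 + 13529 + 8361 = 21891
C(21) = 1 + C(20) + C(19) = 1 + 21891 + 13529 = 35421
C(22) = 1 + C(21) + C(20) = 1 + 35421 + 21891 = 57313
C(23) = 1 + C(22) + C(21) = 1 + 57313 + 35421 = 92735
C(24) = 1 + C(23) + C(22) = 1 + 92735 + 57313 = 150049

150049


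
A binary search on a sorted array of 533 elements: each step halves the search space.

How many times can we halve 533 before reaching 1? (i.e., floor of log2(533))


533 / 2 = 266
266 / 2 = 133
133 / 2 = 66
66 / 2 = 33
33 / 2 = 16
16 / 2 = 8
8 / 2 = 4
4 / 2 = 2
2 / 2 = 1
Reached 1 after 9 halvings

9


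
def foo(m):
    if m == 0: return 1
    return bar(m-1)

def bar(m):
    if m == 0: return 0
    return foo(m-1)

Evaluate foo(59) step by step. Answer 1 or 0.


foo(59) = bar(58)
bar(58) = foo(57)
foo(57) = bar(56)
bar(56) = foo(55)
foo(55) = bar(54)
bar(54) = foo(53)
foo(53) = bar(52)
bar(52) = foo(51)
foo(51) = bar(50)
bar(50) = foo(49)
foo(49) = bar(48)
bar(48) = foo(47)
foo(47) = bar(46)
bar(46) = foo(45)
foo(45) = bar(44)
bar(44) = foo(43)
foo(43) = bar(42)
bar(42) = foo(41)
foo(41) = bar(40)
bar(40) = foo(39)
foo(39) = bar(38)
bar(38) = foo(37)
foo(37) = bar(36)
bar(36) = foo(35)
foo(35) = bar(34)
bar(34) = foo(33)
foo(33) = bar(32)
bar(32) = foo(31)
foo(31) = bar(30)
bar(30) = foo(29)
foo(29) = bar(28)
bar(28) = foo(27)
foo(27) = bar(26)
bar(26) = foo(25)
foo(25) = bar(24)
bar(24) = foo(23)
foo(23) = bar(22)
bar(22) = foo(21)
foo(21) = bar(20)
bar(20) = foo(19)
foo(19) = bar(18)
bar(18) = foo(17)
foo(17) = bar(16)
bar(16) = foo(15)
foo(15) = bar(14)
bar(14) = foo(13)
foo(13) = bar(12)
bar(12) = foo(11)
foo(11) = bar(10)
bar(10) = foo(9)
foo(9) = bar(8)
bar(8) = foo(7)
foo(7) = bar(6)
bar(6) = foo(5)
foo(5) = bar(4)
bar(4) = foo(3)
foo(3) = bar(2)
bar(2) = foo(1)
foo(1) = bar(0)
bar(0) = 0  (base case)
Result: 0

0


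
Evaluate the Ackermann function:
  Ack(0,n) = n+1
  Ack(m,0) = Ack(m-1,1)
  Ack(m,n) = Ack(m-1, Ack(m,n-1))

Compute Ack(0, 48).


Ack(0, 48) = 49
Result: Ack(0, 48) = 49

49


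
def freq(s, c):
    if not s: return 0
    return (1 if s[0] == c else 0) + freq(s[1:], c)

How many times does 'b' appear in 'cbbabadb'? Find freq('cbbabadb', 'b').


s[0]='c' != 'b' -> 0
s[0]='b' == 'b' -> 1
s[0]='b' == 'b' -> 1
s[0]='a' != 'b' -> 0
s[0]='b' == 'b' -> 1
s[0]='a' != 'b' -> 0
s[0]='d' != 'b' -> 0
s[0]='b' == 'b' -> 1
Sum: 0 + 1 + 1 + 0 + 1 + 0 + 0 + 1 = 4

4


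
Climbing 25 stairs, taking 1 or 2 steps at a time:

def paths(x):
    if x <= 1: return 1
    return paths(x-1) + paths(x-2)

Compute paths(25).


Building up from base cases:
paths(0) = 1
paths(1) = 1
paths(2) = paths(1) + paths(0) = 1 + 1 = 2
paths(3) = paths(2) + paths(1) = 2 + 1 = 3
paths(4) = paths(3) + paths(2) = 3 + 2 = 5
paths(5) = paths(4) + paths(3) = 5 + 3 = 8
paths(6) = paths(5) + paths(4) = 8 + 5 = 13
paths(7) = paths(6) + paths(5) = 13 + 8 = 21
paths(8) = paths(7) + paths(6) = 21 + 13 = 34
paths(9) = paths(8) + paths(7) = 34 + 21 = 55
paths(10) = paths(9) + paths(8) = 55 + 34 = 89
paths(11) = paths(10) + paths(9) = 89 + 55 = 144
paths(12) = paths(11) + paths(10) = 144 + 89 = 233
paths(13) = paths(12) + paths(11) = 233 + 144 = 377
paths(14) = paths(13) + paths(12) = 377 + 233 = 610
paths(15) = paths(14) + paths(13) = 610 + 377 = 987
paths(16) = paths(15) + paths(14) = 987 + 610 = 1597
paths(17) = paths(16) + paths(15) = 1597 + 987 = 2584
paths(18) = paths(17) + paths(16) = 2584 + 1597 = 4181
paths(19) = paths(18) + paths(17) = 4181 + 2584 = 6765
paths(20) = paths(19) + paths(18) = 6765 + 4181 = 10946
paths(21) = paths(20) + paths(19) = 10946 + 6765 = 17711
paths(22) = paths(21) + paths(20) = 17711 + 10946 = 28657
paths(23) = paths(22) + paths(21) = 28657 + 17711 = 46368
paths(24) = paths(23) + paths(22) = 46368 + 28657 = 75025
paths(25) = paths(24) + paths(23) = 75025 + 46368 = 121393

121393


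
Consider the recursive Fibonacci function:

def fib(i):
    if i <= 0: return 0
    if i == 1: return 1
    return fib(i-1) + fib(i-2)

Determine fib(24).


Computing fib(24) bottom-up:
fib(0) = 0
fib(1) = 1
fib(2) = fib(1) + fib(0) = 1 + 0 = 1
fib(3) = fib(2) + fib(1) = 1 + 1 = 2
fib(4) = fib(3) + fib(2) = 2 + 1 = 3
fib(5) = fib(4) + fib(3) = 3 + 2 = 5
fib(6) = fib(5) + fib(4) = 5 + 3 = 8
fib(7) = fib(6) + fib(5) = 8 + 5 = 13
fib(8) = fib(7) + fib(6) = 13 + 8 = 21
fib(9) = fib(8) + fib(7) = 21 + 13 = 34
fib(10) = fib(9) + fib(8) = 34 + 21 = 55
fib(11) = fib(10) + fib(9) = 55 + 34 = 89
fib(12) = fib(11) + fib(10) = 89 + 55 = 144
fib(13) = fib(12) + fib(11) = 144 + 89 = 233
fib(14) = fib(13) + fib(12) = 233 + 144 = 377
fib(15) = fib(14) + fib(13) = 377 + 233 = 610
fib(16) = fib(15) + fib(14) = 610 + 377 = 987
fib(17) = fib(16) + fib(15) = 987 + 610 = 1597
fib(18) = fib(17) + fib(16) = 1597 + 987 = 2584
fib(19) = fib(18) + fib(17) = 2584 + 1597 = 4181
fib(20) = fib(19) + fib(18) = 4181 + 2584 = 6765
fib(21) = fib(20) + fib(19) = 6765 + 4181 = 10946
fib(22) = fib(21) + fib(20) = 10946 + 6765 = 17711
fib(23) = fib(22) + fib(21) = 17711 + 10946 = 28657
fib(24) = fib(23) + fib(22) = 28657 + 17711 = 46368

46368


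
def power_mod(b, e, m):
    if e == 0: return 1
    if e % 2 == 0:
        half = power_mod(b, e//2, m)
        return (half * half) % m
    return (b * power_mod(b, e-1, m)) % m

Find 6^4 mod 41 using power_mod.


power_mod(6, 4, 41): e is even, compute power_mod(6, 2, 41)
  power_mod(6, 2, 41): e is even, compute power_mod(6, 1, 41)
    power_mod(6, 1, 41): e is odd, compute power_mod(6, 0, 41)
      power_mod(6, 0, 41) = 1
    (6 * 1) % 41 = 6
  half=6, (6*6) % 41 = 36
half=36, (36*36) % 41 = 25

25


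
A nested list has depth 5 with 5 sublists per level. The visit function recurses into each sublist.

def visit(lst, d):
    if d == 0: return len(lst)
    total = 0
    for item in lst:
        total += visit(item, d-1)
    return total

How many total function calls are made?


At depth 0 (root): 1 call
At depth 1: each of 1 parents calls visit on 5 children = 5 calls
At depth 2: each of 5 parents calls visit on 5 children = 25 calls
At depth 3: each of 25 parents calls visit on 5 children = 125 calls
At depth 4: each of 125 parents calls visit on 5 children = 625 calls
At depth 5: each of 625 parents calls visit on 5 children = 3125 calls
Total: 1 + 5 + 25 + 125 + 625 + 3125 = 3906

3906


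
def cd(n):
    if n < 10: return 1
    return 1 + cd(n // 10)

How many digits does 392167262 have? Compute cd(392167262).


cd(392167262) = 1 + cd(39216726)
cd(39216726) = 1 + cd(3921672)
cd(3921672) = 1 + cd(392167)
cd(392167) = 1 + cd(39216)
cd(39216) = 1 + cd(3921)
cd(3921) = 1 + cd(392)
cd(392) = 1 + cd(39)
cd(39) = 1 + cd(3)
cd(3) = 1  (base case: 3 < 10)
Unwinding: 1 + 1 + 1 + 1 + 1 + 1 + 1 + 1 + 1 = 9

9


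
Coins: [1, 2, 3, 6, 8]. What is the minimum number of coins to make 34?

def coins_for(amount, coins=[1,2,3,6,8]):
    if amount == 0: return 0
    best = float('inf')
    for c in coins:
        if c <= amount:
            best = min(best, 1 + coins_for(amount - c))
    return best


Building up with DP:
coins_for(0) = 0
coins_for(1) = min(1+coins_for(0)=1+0=1) = 1
coins_for(2) = min(1+coins_for(1)=1+1=2, 1+coins_for(0)=1+0=1) = 1
coins_for(3) = min(1+coins_for(2)=1+1=2, 1+coins_for(1)=1+1=2, 1+coins_for(0)=1+0=1) = 1
coins_for(4) = min(1+coins_for(3)=1+1=2, 1+coins_for(2)=1+1=2, 1+coins_for(1)=1+1=2) = 2
coins_for(5) = min(1+coins_for(4)=1+2=3, 1+coins_for(3)=1+1=2, 1+coins_for(2)=1+1=2) = 2
coins_for(6) = min(1+coins_for(5)=1+2=3, 1+coins_for(4)=1+2=3, 1+coins_for(3)=1+1=2, 1+coins_for(0)=1+0=1) = 1
coins_for(7) = min(1+coins_for(6)=1+1=2, 1+coins_for(5)=1+2=3, 1+coins_for(4)=1+2=3, 1+coins_for(1)=1+1=2) = 2
coins_for(8) = min(1+coins_for(7)=1+2=3, 1+coins_for(6)=1+1=2, 1+coins_for(5)=1+2=3, 1+coins_for(2)=1+1=2, 1+coins_for(0)=1+0=1) = 1
coins_for(9) = min(1+coins_for(8)=1+1=2, 1+coins_for(7)=1+2=3, 1+coins_for(6)=1+1=2, 1+coins_for(3)=1+1=2, 1+coins_for(1)=1+1=2) = 2
coins_for(10) = min(1+coins_for(9)=1+2=3, 1+coins_for(8)=1+1=2, 1+coins_for(7)=1+2=3, 1+coins_for(4)=1+2=3, 1+coins_for(2)=1+1=2) = 2
coins_for(11) = min(1+coins_for(10)=1+2=3, 1+coins_for(9)=1+2=3, 1+coins_for(8)=1+1=2, 1+coins_for(5)=1+2=3, 1+coins_for(3)=1+1=2) = 2
coins_for(12) = min(1+coins_for(11)=1+2=3, 1+coins_for(10)=1+2=3, 1+coins_for(9)=1+2=3, 1+coins_for(6)=1+1=2, 1+coins_for(4)=1+2=3) = 2
coins_for(13) = min(1+coins_for(12)=1+2=3, 1+coins_for(11)=1+2=3, 1+coins_for(10)=1+2=3, 1+coins_for(7)=1+2=3, 1+coins_for(5)=1+2=3) = 3
coins_for(14) = min(1+coins_for(13)=1+3=4, 1+coins_for(12)=1+2=3, 1+coins_for(11)=1+2=3, 1+coins_for(8)=1+1=2, 1+coins_for(6)=1+1=2) = 2
coins_for(15) = min(1+coins_for(14)=1+2=3, 1+coins_for(13)=1+3=4, 1+coins_for(12)=1+2=3, 1+coins_for(9)=1+2=3, 1+coins_for(7)=1+2=3) = 3
coins_for(16) = min(1+coins_for(15)=1+3=4, 1+coins_for(14)=1+2=3, 1+coins_for(13)=1+3=4, 1+coins_for(10)=1+2=3, 1+coins_for(8)=1+1=2) = 2
coins_for(17) = min(1+coins_for(16)=1+2=3, 1+coins_for(15)=1+3=4, 1+coins_for(14)=1+2=3, 1+coins_for(11)=1+2=3, 1+coins_for(9)=1+2=3) = 3
coins_for(18) = min(1+coins_for(17)=1+3=4, 1+coins_for(16)=1+2=3, 1+coins_for(15)=1+3=4, 1+coins_for(12)=1+2=3, 1+coins_for(10)=1+2=3) = 3
coins_for(19) = min(1+coins_for(18)=1+3=4, 1+coins_for(17)=1+3=4, 1+coins_for(16)=1+2=3, 1+coins_for(13)=1+3=4, 1+coins_for(11)=1+2=3) = 3
coins_for(20) = min(1+coins_for(19)=1+3=4, 1+coins_for(18)=1+3=4, 1+coins_for(17)=1+3=4, 1+coins_for(14)=1+2=3, 1+coins_for(12)=1+2=3) = 3
coins_for(21) = min(1+coins_for(20)=1+3=4, 1+coins_for(19)=1+3=4, 1+coins_for(18)=1+3=4, 1+coins_for(15)=1+3=4, 1+coins_for(13)=1+3=4) = 4
coins_for(22) = min(1+coins_for(21)=1+4=5, 1+coins_for(20)=1+3=4, 1+coins_for(19)=1+3=4, 1+coins_for(16)=1+2=3, 1+coins_for(14)=1+2=3) = 3
coins_for(23) = min(1+coins_for(22)=1+3=4, 1+coins_for(21)=1+4=5, 1+coins_for(20)=1+3=4, 1+coins_for(17)=1+3=4, 1+coins_for(15)=1+3=4) = 4
coins_for(24) = min(1+coins_for(23)=1+4=5, 1+coins_for(22)=1+3=4, 1+coins_for(21)=1+4=5, 1+coins_for(18)=1+3=4, 1+coins_for(16)=1+2=3) = 3
coins_for(25) = min(1+coins_for(24)=1+3=4, 1+coins_for(23)=1+4=5, 1+coins_for(22)=1+3=4, 1+coins_for(19)=1+3=4, 1+coins_for(17)=1+3=4) = 4
coins_for(26) = min(1+coins_for(25)=1+4=5, 1+coins_for(24)=1+3=4, 1+coins_for(23)=1+4=5, 1+coins_for(20)=1+3=4, 1+coins_for(18)=1+3=4) = 4
coins_for(27) = min(1+coins_for(26)=1+4=5, 1+coins_for(25)=1+4=5, 1+coins_for(24)=1+3=4, 1+coins_for(21)=1+4=5, 1+coins_for(19)=1+3=4) = 4
coins_for(28) = min(1+coins_for(27)=1+4=5, 1+coins_for(26)=1+4=5, 1+coins_for(25)=1+4=5, 1+coins_for(22)=1+3=4, 1+coins_for(20)=1+3=4) = 4
coins_for(29) = min(1+coins_for(28)=1+4=5, 1+coins_for(27)=1+4=5, 1+coins_for(26)=1+4=5, 1+coins_for(23)=1+4=5, 1+coins_for(21)=1+4=5) = 5
coins_for(30) = min(1+coins_for(29)=1+5=6, 1+coins_for(28)=1+4=5, 1+coins_for(27)=1+4=5, 1+coins_for(24)=1+3=4, 1+coins_for(22)=1+3=4) = 4
coins_for(31) = min(1+coins_for(30)=1+4=5, 1+coins_for(29)=1+5=6, 1+coins_for(28)=1+4=5, 1+coins_for(25)=1+4=5, 1+coins_for(23)=1+4=5) = 5
coins_for(32) = min(1+coins_for(31)=1+5=6, 1+coins_for(30)=1+4=5, 1+coins_for(29)=1+5=6, 1+coins_for(26)=1+4=5, 1+coins_for(24)=1+3=4) = 4
coins_for(33) = min(1+coins_for(32)=1+4=5, 1+coins_for(31)=1+5=6, 1+coins_for(30)=1+4=5, 1+coins_for(27)=1+4=5, 1+coins_for(25)=1+4=5) = 5
coins_for(34) = min(1+coins_for(33)=1+5=6, 1+coins_for(32)=1+4=5, 1+coins_for(31)=1+5=6, 1+coins_for(28)=1+4=5, 1+coins_for(26)=1+4=5) = 5

5


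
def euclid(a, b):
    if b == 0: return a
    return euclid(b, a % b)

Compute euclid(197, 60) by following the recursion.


euclid(197, 60) = euclid(60, 17)
euclid(60, 17) = euclid(17, 9)
euclid(17, 9) = euclid(9, 8)
euclid(9, 8) = euclid(8, 1)
euclid(8, 1) = euclid(1, 0)
euclid(1, 0) = 1  (base case)

1


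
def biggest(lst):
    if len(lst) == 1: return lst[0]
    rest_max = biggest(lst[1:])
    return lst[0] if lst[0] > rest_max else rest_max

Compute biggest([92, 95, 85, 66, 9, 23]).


biggest([92, 95, 85, 66, 9, 23]): compare 92 with biggest([95, 85, 66, 9, 23])
biggest([95, 85, 66, 9, 23]): compare 95 with biggest([85, 66, 9, 23])
biggest([85, 66, 9, 23]): compare 85 with biggest([66, 9, 23])
biggest([66, 9, 23]): compare 66 with biggest([9, 23])
biggest([9, 23]): compare 9 with biggest([23])
biggest([23]) = 23  (base case)
Compare 9 with 23 -> 23
Compare 66 with 23 -> 66
Compare 85 with 66 -> 85
Compare 95 with 85 -> 95
Compare 92 with 95 -> 95

95


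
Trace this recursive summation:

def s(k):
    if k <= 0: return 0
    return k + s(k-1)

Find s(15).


s(15)
= 15 + 14 + 13 + 12 + 11 + 10 + 9 + 8 + 7 + 6 + 5 + 4 + 3 + 2 + 1 + s(0)
= 15 + 14 + 13 + 12 + 11 + 10 + 9 + 8 + 7 + 6 + 5 + 4 + 3 + 2 + 1 + 0
= 120

120


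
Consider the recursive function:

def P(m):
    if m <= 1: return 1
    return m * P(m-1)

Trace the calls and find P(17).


P(17)
= 17 * P(16)
= 17 * 16 * P(15)
= 17 * 16 * 15 * P(14)
= 17 * 16 * 15 * 14 * P(13)
= 17 * 16 * 15 * 14 * 13 * P(12)
= 17 * 16 * 15 * 14 * 13 * 12 * P(11)
= 17 * 16 * 15 * 14 * 13 * 12 * 11 * P(10)
= 17 * 16 * 15 * 14 * 13 * 12 * 11 * 10 * P(9)
= 17 * 16 * 15 * 14 * 13 * 12 * 11 * 10 * 9 * P(8)
= 17 * 16 * 15 * 14 * 13 * 12 * 11 * 10 * 9 * 8 * P(7)
= 17 * 16 * 15 * 14 * 13 * 12 * 11 * 10 * 9 * 8 * 7 * P(6)
= 17 * 16 * 15 * 14 * 13 * 12 * 11 * 10 * 9 * 8 * 7 * 6 * P(5)
= 17 * 16 * 15 * 14 * 13 * 12 * 11 * 10 * 9 * 8 * 7 * 6 * 5 * P(4)
= 17 * 16 * 15 * 14 * 13 * 12 * 11 * 10 * 9 * 8 * 7 * 6 * 5 * 4 * P(3)
= 17 * 16 * 15 * 14 * 13 * 12 * 11 * 10 * 9 * 8 * 7 * 6 * 5 * 4 * 3 * P(2)
= 17 * 16 * 15 * 14 * 13 * 12 * 11 * 10 * 9 * 8 * 7 * 6 * 5 * 4 * 3 * 2 * P(1)
= 17 * 16 * 15 * 14 * 13 * 12 * 11 * 10 * 9 * 8 * 7 * 6 * 5 * 4 * 3 * 2 * 1
= 355687428096000

355687428096000
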